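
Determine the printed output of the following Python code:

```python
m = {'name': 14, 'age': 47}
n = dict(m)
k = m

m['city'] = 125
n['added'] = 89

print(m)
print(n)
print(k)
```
{'name': 14, 'age': 47, 'city': 125}
{'name': 14, 'age': 47, 'added': 89}
{'name': 14, 'age': 47, 'city': 125}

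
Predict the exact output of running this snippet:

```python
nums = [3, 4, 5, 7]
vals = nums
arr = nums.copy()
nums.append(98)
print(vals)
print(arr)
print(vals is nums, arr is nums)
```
[3, 4, 5, 7, 98]
[3, 4, 5, 7]
True False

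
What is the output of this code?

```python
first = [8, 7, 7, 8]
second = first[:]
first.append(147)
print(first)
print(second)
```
[8, 7, 7, 8, 147]
[8, 7, 7, 8]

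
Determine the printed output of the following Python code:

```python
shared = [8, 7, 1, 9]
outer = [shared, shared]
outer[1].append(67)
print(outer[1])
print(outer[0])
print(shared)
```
[8, 7, 1, 9, 67]
[8, 7, 1, 9, 67]
[8, 7, 1, 9, 67]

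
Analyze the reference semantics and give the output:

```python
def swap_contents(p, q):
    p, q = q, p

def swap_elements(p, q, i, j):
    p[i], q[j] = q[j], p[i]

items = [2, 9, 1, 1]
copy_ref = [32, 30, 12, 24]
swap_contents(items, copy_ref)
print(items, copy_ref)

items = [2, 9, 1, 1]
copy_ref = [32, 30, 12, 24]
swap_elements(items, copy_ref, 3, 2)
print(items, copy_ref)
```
[2, 9, 1, 1] [32, 30, 12, 24]
[2, 9, 1, 12] [32, 30, 1, 24]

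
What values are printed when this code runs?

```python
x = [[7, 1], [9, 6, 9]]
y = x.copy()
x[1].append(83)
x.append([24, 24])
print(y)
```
[[7, 1], [9, 6, 9, 83]]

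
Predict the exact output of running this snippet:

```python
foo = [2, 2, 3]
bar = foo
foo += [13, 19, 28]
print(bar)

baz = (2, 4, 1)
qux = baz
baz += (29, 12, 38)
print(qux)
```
[2, 2, 3, 13, 19, 28]
(2, 4, 1)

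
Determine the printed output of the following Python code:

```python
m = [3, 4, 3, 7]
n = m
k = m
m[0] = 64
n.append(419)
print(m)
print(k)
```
[64, 4, 3, 7, 419]
[64, 4, 3, 7, 419]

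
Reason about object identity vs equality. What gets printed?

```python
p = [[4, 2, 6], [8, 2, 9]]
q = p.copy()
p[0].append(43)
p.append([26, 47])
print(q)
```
[[4, 2, 6, 43], [8, 2, 9]]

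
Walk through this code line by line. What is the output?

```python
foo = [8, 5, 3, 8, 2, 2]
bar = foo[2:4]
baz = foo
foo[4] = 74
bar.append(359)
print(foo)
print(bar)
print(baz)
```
[8, 5, 3, 8, 74, 2]
[3, 8, 359]
[8, 5, 3, 8, 74, 2]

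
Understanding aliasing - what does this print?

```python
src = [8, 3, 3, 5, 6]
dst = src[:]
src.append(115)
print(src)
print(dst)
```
[8, 3, 3, 5, 6, 115]
[8, 3, 3, 5, 6]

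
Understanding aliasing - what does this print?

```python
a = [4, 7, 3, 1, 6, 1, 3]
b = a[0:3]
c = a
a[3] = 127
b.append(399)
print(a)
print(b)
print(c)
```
[4, 7, 3, 127, 6, 1, 3]
[4, 7, 3, 399]
[4, 7, 3, 127, 6, 1, 3]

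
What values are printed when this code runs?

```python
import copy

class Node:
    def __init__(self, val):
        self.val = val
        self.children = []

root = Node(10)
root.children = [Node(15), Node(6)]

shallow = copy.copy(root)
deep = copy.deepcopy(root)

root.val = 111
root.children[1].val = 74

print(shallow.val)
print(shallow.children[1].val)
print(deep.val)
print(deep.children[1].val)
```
10
74
10
6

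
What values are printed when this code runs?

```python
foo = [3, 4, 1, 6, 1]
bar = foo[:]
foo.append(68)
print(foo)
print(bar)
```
[3, 4, 1, 6, 1, 68]
[3, 4, 1, 6, 1]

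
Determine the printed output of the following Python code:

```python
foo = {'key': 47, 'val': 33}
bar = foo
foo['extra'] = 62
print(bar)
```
{'key': 47, 'val': 33, 'extra': 62}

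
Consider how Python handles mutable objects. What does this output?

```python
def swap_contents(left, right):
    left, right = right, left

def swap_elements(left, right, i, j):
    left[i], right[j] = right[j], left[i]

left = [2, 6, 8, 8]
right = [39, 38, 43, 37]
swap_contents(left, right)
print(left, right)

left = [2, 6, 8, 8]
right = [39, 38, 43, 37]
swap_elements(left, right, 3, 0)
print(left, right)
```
[2, 6, 8, 8] [39, 38, 43, 37]
[2, 6, 8, 39] [8, 38, 43, 37]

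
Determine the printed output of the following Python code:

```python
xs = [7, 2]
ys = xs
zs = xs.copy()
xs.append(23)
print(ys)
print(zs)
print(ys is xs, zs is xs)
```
[7, 2, 23]
[7, 2]
True False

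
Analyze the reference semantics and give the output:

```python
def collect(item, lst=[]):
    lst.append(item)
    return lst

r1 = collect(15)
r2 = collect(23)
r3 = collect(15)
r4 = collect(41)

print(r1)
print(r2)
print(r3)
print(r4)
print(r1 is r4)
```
[15, 23, 15, 41]
[15, 23, 15, 41]
[15, 23, 15, 41]
[15, 23, 15, 41]
True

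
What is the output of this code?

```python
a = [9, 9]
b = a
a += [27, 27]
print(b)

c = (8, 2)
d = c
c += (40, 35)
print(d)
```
[9, 9, 27, 27]
(8, 2)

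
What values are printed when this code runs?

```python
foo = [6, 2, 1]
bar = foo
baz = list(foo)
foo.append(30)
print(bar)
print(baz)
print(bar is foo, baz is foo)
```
[6, 2, 1, 30]
[6, 2, 1]
True False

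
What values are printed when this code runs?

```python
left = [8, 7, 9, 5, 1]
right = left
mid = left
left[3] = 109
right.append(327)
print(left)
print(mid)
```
[8, 7, 9, 109, 1, 327]
[8, 7, 9, 109, 1, 327]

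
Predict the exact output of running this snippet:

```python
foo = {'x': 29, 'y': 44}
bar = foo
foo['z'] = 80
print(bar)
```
{'x': 29, 'y': 44, 'z': 80}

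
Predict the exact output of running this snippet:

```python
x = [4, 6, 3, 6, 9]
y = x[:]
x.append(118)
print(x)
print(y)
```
[4, 6, 3, 6, 9, 118]
[4, 6, 3, 6, 9]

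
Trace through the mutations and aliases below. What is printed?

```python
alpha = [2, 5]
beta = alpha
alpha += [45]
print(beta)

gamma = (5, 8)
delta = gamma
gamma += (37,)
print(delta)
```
[2, 5, 45]
(5, 8)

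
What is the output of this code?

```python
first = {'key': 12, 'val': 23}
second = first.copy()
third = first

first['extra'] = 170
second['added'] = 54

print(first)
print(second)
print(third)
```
{'key': 12, 'val': 23, 'extra': 170}
{'key': 12, 'val': 23, 'added': 54}
{'key': 12, 'val': 23, 'extra': 170}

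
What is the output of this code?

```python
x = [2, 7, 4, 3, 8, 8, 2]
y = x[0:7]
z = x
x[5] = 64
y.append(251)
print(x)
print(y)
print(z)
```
[2, 7, 4, 3, 8, 64, 2]
[2, 7, 4, 3, 8, 8, 2, 251]
[2, 7, 4, 3, 8, 64, 2]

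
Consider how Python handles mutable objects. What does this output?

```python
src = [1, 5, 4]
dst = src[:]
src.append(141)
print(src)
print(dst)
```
[1, 5, 4, 141]
[1, 5, 4]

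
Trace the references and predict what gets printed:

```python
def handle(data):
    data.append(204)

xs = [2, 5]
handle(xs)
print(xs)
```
[2, 5, 204]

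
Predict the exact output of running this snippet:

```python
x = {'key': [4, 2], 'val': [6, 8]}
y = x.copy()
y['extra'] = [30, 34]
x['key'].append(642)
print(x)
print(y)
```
{'key': [4, 2, 642], 'val': [6, 8]}
{'key': [4, 2, 642], 'val': [6, 8], 'extra': [30, 34]}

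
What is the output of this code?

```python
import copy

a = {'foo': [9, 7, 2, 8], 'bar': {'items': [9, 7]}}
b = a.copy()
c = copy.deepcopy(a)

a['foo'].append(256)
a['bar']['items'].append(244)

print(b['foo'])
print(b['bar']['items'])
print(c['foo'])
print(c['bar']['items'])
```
[9, 7, 2, 8, 256]
[9, 7, 244]
[9, 7, 2, 8]
[9, 7]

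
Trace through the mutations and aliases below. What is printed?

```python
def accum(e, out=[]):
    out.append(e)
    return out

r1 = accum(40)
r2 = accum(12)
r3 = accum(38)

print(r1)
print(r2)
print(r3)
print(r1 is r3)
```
[40, 12, 38]
[40, 12, 38]
[40, 12, 38]
True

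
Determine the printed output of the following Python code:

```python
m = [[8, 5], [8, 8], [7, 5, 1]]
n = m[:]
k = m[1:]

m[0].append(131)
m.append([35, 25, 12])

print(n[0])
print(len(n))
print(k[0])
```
[8, 5, 131]
3
[8, 8]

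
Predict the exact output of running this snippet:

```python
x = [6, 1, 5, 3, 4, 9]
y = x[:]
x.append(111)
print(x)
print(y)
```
[6, 1, 5, 3, 4, 9, 111]
[6, 1, 5, 3, 4, 9]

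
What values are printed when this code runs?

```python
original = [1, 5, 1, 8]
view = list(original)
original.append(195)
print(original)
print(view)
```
[1, 5, 1, 8, 195]
[1, 5, 1, 8]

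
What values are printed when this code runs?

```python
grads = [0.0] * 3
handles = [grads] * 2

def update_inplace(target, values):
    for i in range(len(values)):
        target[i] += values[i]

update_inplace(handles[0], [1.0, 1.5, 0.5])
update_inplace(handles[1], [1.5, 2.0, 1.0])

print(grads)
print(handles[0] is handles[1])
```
[2.5, 3.5, 1.5]
True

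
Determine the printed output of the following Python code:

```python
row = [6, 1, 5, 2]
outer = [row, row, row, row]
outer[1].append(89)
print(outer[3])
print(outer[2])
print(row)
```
[6, 1, 5, 2, 89]
[6, 1, 5, 2, 89]
[6, 1, 5, 2, 89]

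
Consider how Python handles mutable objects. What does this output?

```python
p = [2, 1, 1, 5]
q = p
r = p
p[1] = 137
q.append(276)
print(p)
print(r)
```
[2, 137, 1, 5, 276]
[2, 137, 1, 5, 276]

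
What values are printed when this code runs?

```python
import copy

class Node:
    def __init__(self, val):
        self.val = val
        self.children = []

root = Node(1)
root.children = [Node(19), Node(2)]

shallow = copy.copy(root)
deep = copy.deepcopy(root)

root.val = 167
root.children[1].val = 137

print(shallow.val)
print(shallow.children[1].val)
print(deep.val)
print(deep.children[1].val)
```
1
137
1
2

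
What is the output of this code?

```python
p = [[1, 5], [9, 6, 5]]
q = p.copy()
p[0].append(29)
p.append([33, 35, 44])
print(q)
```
[[1, 5, 29], [9, 6, 5]]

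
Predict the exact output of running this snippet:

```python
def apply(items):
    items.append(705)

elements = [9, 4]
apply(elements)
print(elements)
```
[9, 4, 705]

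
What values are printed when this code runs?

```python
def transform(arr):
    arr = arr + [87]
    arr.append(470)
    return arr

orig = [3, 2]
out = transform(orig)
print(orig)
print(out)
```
[3, 2]
[3, 2, 87, 470]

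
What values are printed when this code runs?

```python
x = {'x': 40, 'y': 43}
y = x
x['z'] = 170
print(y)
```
{'x': 40, 'y': 43, 'z': 170}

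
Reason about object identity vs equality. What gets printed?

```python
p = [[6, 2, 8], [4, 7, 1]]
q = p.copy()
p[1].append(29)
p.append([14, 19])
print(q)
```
[[6, 2, 8], [4, 7, 1, 29]]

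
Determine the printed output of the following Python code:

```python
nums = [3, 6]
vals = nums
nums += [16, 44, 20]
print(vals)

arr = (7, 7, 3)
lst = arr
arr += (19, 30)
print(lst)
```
[3, 6, 16, 44, 20]
(7, 7, 3)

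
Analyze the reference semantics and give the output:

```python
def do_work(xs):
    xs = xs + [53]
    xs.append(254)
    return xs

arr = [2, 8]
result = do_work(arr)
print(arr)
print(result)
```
[2, 8]
[2, 8, 53, 254]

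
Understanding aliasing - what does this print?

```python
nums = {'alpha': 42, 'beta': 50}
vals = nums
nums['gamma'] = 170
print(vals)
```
{'alpha': 42, 'beta': 50, 'gamma': 170}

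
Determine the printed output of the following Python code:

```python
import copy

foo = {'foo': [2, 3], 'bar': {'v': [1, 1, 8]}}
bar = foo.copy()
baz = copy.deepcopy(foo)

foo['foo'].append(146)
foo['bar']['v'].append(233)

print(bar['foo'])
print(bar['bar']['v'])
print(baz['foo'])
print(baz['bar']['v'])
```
[2, 3, 146]
[1, 1, 8, 233]
[2, 3]
[1, 1, 8]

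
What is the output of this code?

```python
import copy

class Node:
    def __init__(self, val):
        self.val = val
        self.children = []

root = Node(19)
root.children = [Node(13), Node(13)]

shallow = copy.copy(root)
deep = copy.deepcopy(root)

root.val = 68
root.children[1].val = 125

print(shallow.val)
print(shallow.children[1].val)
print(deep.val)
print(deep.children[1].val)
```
19
125
19
13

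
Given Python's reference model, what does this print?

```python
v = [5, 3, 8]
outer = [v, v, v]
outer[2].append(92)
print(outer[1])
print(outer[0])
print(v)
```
[5, 3, 8, 92]
[5, 3, 8, 92]
[5, 3, 8, 92]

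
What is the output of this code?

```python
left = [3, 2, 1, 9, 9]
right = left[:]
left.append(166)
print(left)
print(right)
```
[3, 2, 1, 9, 9, 166]
[3, 2, 1, 9, 9]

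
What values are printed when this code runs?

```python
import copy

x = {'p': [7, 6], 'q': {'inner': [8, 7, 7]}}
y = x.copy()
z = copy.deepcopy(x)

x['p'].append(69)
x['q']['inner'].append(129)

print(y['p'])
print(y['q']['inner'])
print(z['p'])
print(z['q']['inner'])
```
[7, 6, 69]
[8, 7, 7, 129]
[7, 6]
[8, 7, 7]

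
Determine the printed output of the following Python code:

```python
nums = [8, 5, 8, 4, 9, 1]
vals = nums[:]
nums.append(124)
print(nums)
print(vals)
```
[8, 5, 8, 4, 9, 1, 124]
[8, 5, 8, 4, 9, 1]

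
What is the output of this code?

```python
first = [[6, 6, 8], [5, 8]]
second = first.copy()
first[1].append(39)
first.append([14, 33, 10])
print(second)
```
[[6, 6, 8], [5, 8, 39]]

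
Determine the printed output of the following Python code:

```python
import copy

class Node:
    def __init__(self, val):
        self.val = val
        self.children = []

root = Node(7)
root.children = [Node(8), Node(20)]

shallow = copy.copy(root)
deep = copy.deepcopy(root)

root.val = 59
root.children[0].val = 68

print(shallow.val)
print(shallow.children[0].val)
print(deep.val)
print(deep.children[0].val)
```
7
68
7
8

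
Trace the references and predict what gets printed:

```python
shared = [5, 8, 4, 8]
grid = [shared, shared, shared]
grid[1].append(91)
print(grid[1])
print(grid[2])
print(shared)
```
[5, 8, 4, 8, 91]
[5, 8, 4, 8, 91]
[5, 8, 4, 8, 91]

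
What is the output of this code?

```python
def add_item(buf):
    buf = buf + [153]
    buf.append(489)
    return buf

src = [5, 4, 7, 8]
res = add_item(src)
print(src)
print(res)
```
[5, 4, 7, 8]
[5, 4, 7, 8, 153, 489]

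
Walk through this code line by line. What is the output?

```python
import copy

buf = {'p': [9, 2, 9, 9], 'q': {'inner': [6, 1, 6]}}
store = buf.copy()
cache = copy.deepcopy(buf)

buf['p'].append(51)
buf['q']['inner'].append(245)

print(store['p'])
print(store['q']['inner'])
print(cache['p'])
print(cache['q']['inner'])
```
[9, 2, 9, 9, 51]
[6, 1, 6, 245]
[9, 2, 9, 9]
[6, 1, 6]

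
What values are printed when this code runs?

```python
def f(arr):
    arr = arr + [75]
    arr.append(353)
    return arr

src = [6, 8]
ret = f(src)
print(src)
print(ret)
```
[6, 8]
[6, 8, 75, 353]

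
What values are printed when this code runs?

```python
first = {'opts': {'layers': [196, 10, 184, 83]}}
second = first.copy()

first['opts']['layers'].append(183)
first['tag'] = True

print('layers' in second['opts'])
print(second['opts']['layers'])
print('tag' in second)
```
True
[196, 10, 184, 83, 183]
False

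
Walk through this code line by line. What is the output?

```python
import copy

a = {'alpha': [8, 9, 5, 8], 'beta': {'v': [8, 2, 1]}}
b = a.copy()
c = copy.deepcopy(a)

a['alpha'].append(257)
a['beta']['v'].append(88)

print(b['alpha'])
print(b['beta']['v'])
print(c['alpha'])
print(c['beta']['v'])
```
[8, 9, 5, 8, 257]
[8, 2, 1, 88]
[8, 9, 5, 8]
[8, 2, 1]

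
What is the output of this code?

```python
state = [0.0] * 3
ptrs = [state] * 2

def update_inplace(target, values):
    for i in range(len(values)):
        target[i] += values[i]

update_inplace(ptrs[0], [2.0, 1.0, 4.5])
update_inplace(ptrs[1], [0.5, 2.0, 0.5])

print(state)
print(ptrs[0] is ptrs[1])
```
[2.5, 3.0, 5.0]
True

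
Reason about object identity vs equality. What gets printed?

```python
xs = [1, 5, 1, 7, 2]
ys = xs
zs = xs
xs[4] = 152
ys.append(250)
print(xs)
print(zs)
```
[1, 5, 1, 7, 152, 250]
[1, 5, 1, 7, 152, 250]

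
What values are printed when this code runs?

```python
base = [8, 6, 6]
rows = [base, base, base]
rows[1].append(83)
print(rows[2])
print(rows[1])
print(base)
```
[8, 6, 6, 83]
[8, 6, 6, 83]
[8, 6, 6, 83]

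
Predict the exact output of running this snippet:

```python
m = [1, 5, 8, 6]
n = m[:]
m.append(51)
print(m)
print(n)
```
[1, 5, 8, 6, 51]
[1, 5, 8, 6]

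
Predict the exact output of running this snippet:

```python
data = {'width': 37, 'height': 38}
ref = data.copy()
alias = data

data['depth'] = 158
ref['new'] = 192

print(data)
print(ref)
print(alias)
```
{'width': 37, 'height': 38, 'depth': 158}
{'width': 37, 'height': 38, 'new': 192}
{'width': 37, 'height': 38, 'depth': 158}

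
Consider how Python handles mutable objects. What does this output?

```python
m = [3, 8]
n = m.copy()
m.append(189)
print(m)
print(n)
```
[3, 8, 189]
[3, 8]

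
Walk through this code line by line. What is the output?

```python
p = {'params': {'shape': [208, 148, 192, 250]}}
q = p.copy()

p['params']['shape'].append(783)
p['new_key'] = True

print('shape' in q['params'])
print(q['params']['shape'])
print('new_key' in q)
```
True
[208, 148, 192, 250, 783]
False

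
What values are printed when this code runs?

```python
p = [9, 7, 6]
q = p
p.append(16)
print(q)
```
[9, 7, 6, 16]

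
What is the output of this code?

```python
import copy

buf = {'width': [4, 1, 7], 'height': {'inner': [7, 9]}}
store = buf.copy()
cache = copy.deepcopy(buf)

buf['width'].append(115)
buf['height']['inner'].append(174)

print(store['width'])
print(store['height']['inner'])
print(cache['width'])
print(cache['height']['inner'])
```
[4, 1, 7, 115]
[7, 9, 174]
[4, 1, 7]
[7, 9]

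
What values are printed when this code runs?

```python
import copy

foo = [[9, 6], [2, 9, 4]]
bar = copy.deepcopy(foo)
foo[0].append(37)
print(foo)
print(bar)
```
[[9, 6, 37], [2, 9, 4]]
[[9, 6], [2, 9, 4]]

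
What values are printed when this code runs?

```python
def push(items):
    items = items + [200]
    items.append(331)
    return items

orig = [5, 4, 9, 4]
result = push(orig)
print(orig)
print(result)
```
[5, 4, 9, 4]
[5, 4, 9, 4, 200, 331]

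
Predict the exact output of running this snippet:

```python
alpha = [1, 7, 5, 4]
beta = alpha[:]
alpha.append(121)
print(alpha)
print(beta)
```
[1, 7, 5, 4, 121]
[1, 7, 5, 4]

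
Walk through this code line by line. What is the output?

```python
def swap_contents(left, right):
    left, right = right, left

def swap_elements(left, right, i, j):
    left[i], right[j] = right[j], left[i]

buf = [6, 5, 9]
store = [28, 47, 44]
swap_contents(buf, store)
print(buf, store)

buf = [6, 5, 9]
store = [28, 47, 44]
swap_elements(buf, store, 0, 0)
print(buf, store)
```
[6, 5, 9] [28, 47, 44]
[28, 5, 9] [6, 47, 44]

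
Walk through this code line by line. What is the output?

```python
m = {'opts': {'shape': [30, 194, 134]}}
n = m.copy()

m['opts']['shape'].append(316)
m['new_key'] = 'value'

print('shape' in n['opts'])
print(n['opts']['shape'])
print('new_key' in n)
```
True
[30, 194, 134, 316]
False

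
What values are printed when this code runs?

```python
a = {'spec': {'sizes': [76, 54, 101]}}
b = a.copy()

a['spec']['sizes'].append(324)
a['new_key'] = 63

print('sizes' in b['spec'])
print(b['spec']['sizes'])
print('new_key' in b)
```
True
[76, 54, 101, 324]
False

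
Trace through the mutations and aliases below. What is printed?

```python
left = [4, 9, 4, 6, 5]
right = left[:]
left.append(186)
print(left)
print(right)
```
[4, 9, 4, 6, 5, 186]
[4, 9, 4, 6, 5]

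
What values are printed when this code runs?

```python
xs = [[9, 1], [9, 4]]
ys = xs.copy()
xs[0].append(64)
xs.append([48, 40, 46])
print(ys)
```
[[9, 1, 64], [9, 4]]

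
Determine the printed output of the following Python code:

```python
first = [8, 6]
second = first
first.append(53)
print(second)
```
[8, 6, 53]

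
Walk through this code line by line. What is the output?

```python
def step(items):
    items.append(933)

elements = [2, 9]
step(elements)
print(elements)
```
[2, 9, 933]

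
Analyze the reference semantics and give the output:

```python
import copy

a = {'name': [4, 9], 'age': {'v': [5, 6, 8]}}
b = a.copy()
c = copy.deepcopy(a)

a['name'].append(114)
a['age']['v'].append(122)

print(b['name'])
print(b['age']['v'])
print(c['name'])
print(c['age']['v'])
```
[4, 9, 114]
[5, 6, 8, 122]
[4, 9]
[5, 6, 8]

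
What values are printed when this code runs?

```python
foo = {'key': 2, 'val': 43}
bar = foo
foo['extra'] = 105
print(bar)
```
{'key': 2, 'val': 43, 'extra': 105}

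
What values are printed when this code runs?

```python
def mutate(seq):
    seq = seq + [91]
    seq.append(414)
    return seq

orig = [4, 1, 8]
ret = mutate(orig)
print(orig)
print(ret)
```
[4, 1, 8]
[4, 1, 8, 91, 414]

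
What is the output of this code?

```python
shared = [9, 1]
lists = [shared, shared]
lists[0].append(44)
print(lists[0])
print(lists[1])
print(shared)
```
[9, 1, 44]
[9, 1, 44]
[9, 1, 44]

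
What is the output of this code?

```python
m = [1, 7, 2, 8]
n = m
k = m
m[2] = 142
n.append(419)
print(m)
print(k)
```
[1, 7, 142, 8, 419]
[1, 7, 142, 8, 419]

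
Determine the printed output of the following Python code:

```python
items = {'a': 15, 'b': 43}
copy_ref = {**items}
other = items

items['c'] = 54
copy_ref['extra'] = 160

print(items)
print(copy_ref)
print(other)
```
{'a': 15, 'b': 43, 'c': 54}
{'a': 15, 'b': 43, 'extra': 160}
{'a': 15, 'b': 43, 'c': 54}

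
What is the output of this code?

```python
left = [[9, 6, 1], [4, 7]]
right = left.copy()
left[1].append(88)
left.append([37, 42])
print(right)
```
[[9, 6, 1], [4, 7, 88]]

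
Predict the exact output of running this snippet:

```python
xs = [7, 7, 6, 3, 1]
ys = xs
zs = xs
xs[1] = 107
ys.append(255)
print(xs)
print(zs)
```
[7, 107, 6, 3, 1, 255]
[7, 107, 6, 3, 1, 255]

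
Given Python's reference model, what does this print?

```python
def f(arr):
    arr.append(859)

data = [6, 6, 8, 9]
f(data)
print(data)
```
[6, 6, 8, 9, 859]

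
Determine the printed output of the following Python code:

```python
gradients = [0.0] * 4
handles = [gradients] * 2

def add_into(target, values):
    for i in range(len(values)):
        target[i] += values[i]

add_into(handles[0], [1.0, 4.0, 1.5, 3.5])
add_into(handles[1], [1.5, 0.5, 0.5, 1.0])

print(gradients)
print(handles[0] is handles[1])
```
[2.5, 4.5, 2.0, 4.5]
True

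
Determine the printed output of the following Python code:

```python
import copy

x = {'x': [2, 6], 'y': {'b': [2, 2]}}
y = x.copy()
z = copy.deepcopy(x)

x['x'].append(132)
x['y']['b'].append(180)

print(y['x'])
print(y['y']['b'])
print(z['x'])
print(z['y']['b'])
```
[2, 6, 132]
[2, 2, 180]
[2, 6]
[2, 2]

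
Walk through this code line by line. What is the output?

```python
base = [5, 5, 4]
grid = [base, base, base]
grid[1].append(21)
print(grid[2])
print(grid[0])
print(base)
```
[5, 5, 4, 21]
[5, 5, 4, 21]
[5, 5, 4, 21]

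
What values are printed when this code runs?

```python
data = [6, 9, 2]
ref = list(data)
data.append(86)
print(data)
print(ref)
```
[6, 9, 2, 86]
[6, 9, 2]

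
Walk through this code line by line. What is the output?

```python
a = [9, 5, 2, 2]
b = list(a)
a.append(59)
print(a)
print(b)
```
[9, 5, 2, 2, 59]
[9, 5, 2, 2]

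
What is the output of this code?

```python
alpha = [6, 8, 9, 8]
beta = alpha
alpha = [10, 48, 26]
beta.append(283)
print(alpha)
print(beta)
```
[10, 48, 26]
[6, 8, 9, 8, 283]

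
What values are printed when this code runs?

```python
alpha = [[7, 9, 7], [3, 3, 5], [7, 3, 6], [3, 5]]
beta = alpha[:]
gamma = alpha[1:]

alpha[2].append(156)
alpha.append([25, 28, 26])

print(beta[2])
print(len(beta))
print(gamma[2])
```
[7, 3, 6, 156]
4
[3, 5]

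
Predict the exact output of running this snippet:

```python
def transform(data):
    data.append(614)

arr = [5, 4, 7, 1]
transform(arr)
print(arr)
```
[5, 4, 7, 1, 614]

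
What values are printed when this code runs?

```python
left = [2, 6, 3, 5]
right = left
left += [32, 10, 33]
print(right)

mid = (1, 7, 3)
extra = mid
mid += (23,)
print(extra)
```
[2, 6, 3, 5, 32, 10, 33]
(1, 7, 3)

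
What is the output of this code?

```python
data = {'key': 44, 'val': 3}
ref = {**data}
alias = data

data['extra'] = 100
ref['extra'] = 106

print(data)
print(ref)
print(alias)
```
{'key': 44, 'val': 3, 'extra': 100}
{'key': 44, 'val': 3, 'extra': 106}
{'key': 44, 'val': 3, 'extra': 100}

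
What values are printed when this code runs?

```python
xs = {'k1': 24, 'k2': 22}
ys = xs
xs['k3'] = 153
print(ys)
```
{'k1': 24, 'k2': 22, 'k3': 153}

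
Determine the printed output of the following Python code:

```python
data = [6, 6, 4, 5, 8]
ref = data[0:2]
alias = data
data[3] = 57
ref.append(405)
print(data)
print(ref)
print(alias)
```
[6, 6, 4, 57, 8]
[6, 6, 405]
[6, 6, 4, 57, 8]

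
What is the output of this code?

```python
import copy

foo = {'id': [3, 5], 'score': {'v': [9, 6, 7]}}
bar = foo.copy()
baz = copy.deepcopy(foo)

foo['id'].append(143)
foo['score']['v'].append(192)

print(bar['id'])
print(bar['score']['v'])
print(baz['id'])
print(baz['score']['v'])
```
[3, 5, 143]
[9, 6, 7, 192]
[3, 5]
[9, 6, 7]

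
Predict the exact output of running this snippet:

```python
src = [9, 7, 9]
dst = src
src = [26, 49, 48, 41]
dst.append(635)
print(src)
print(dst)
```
[26, 49, 48, 41]
[9, 7, 9, 635]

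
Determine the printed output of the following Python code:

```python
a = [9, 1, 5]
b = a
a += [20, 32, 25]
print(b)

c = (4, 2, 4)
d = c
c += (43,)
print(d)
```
[9, 1, 5, 20, 32, 25]
(4, 2, 4)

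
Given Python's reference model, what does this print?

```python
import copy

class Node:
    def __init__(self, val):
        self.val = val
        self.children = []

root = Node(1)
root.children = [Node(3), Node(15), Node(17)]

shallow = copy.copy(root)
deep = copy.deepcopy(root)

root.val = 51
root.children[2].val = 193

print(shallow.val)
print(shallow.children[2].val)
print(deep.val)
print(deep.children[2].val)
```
1
193
1
17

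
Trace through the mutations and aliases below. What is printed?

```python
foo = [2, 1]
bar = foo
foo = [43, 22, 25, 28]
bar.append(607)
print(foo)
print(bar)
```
[43, 22, 25, 28]
[2, 1, 607]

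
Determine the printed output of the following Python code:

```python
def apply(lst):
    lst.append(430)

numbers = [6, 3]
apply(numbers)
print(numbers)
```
[6, 3, 430]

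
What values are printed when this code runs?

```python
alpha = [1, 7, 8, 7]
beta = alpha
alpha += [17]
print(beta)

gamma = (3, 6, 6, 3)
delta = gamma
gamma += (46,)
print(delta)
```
[1, 7, 8, 7, 17]
(3, 6, 6, 3)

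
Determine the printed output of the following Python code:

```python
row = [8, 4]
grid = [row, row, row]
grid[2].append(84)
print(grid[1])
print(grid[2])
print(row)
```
[8, 4, 84]
[8, 4, 84]
[8, 4, 84]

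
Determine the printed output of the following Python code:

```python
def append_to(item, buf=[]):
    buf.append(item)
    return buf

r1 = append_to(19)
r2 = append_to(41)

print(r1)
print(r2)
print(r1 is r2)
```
[19, 41]
[19, 41]
True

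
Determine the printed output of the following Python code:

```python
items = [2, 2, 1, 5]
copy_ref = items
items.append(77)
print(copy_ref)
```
[2, 2, 1, 5, 77]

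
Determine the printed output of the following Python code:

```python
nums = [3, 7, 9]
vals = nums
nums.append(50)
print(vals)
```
[3, 7, 9, 50]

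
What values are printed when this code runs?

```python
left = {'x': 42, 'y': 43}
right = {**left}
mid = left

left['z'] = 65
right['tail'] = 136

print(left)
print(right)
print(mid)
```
{'x': 42, 'y': 43, 'z': 65}
{'x': 42, 'y': 43, 'tail': 136}
{'x': 42, 'y': 43, 'z': 65}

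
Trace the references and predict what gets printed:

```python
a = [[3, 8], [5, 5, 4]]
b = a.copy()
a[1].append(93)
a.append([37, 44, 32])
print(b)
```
[[3, 8], [5, 5, 4, 93]]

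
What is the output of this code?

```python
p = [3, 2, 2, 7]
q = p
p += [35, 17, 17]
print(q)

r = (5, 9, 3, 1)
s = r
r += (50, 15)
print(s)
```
[3, 2, 2, 7, 35, 17, 17]
(5, 9, 3, 1)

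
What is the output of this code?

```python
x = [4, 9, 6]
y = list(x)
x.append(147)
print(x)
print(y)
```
[4, 9, 6, 147]
[4, 9, 6]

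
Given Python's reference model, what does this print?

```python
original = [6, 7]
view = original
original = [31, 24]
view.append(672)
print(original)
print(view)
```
[31, 24]
[6, 7, 672]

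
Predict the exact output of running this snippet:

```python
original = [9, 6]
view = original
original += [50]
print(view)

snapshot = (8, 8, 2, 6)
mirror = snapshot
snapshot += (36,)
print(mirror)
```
[9, 6, 50]
(8, 8, 2, 6)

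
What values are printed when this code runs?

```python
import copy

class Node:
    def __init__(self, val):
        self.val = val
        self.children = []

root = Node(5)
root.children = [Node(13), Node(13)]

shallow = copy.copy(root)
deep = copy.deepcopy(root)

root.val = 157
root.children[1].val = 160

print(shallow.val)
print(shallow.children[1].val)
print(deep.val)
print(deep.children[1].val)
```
5
160
5
13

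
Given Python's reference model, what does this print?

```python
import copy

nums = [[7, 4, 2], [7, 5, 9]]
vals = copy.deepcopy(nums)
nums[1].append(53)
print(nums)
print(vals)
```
[[7, 4, 2], [7, 5, 9, 53]]
[[7, 4, 2], [7, 5, 9]]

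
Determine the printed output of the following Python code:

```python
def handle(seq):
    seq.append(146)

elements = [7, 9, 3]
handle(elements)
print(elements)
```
[7, 9, 3, 146]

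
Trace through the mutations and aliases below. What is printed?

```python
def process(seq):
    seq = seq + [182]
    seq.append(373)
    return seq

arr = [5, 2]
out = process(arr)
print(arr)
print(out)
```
[5, 2]
[5, 2, 182, 373]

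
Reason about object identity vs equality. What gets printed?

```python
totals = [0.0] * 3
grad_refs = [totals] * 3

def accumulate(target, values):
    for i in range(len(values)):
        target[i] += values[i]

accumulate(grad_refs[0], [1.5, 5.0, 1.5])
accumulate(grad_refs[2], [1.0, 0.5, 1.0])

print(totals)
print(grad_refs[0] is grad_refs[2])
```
[2.5, 5.5, 2.5]
True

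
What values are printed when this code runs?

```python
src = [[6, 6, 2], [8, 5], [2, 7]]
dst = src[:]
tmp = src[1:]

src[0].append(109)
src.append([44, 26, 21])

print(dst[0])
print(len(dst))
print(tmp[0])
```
[6, 6, 2, 109]
3
[8, 5]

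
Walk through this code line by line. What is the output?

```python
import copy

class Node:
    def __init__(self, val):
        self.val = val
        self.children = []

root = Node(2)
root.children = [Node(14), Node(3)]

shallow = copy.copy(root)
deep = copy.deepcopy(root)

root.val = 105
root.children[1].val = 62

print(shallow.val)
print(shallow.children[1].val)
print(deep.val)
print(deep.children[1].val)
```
2
62
2
3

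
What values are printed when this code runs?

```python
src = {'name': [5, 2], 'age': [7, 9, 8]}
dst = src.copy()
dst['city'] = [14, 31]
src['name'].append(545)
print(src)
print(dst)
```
{'name': [5, 2, 545], 'age': [7, 9, 8]}
{'name': [5, 2, 545], 'age': [7, 9, 8], 'city': [14, 31]}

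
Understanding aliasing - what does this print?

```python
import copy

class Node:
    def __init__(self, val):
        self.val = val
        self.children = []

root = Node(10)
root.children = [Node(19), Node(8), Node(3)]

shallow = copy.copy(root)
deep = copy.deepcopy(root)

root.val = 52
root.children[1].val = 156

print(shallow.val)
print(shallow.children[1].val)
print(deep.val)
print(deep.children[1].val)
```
10
156
10
8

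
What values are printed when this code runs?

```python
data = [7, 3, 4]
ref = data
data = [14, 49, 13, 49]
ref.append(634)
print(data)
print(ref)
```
[14, 49, 13, 49]
[7, 3, 4, 634]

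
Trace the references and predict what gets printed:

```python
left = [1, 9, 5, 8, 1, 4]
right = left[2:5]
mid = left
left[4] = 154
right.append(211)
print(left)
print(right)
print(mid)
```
[1, 9, 5, 8, 154, 4]
[5, 8, 1, 211]
[1, 9, 5, 8, 154, 4]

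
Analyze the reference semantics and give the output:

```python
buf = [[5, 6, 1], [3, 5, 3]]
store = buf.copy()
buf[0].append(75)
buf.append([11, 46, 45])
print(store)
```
[[5, 6, 1, 75], [3, 5, 3]]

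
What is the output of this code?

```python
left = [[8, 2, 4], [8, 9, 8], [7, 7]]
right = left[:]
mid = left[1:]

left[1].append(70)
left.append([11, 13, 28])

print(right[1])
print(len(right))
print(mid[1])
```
[8, 9, 8, 70]
3
[7, 7]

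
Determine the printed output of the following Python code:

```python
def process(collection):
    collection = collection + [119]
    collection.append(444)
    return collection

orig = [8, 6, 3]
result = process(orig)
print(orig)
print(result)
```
[8, 6, 3]
[8, 6, 3, 119, 444]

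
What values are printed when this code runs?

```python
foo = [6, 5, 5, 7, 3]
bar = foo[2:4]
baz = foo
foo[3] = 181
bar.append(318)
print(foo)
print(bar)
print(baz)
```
[6, 5, 5, 181, 3]
[5, 7, 318]
[6, 5, 5, 181, 3]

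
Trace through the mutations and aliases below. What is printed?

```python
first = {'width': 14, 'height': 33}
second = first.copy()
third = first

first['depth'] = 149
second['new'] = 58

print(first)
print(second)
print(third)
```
{'width': 14, 'height': 33, 'depth': 149}
{'width': 14, 'height': 33, 'new': 58}
{'width': 14, 'height': 33, 'depth': 149}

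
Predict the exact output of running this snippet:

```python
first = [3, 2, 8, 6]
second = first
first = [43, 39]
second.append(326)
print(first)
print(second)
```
[43, 39]
[3, 2, 8, 6, 326]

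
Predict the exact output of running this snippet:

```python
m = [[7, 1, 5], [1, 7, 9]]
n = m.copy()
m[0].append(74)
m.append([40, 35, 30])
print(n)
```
[[7, 1, 5, 74], [1, 7, 9]]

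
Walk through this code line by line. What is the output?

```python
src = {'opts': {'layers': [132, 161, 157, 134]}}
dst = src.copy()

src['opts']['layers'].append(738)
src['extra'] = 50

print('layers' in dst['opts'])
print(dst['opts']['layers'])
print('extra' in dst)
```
True
[132, 161, 157, 134, 738]
False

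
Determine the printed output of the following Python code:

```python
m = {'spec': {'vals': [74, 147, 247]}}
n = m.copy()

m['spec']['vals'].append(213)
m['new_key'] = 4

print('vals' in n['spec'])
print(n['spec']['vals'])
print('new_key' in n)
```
True
[74, 147, 247, 213]
False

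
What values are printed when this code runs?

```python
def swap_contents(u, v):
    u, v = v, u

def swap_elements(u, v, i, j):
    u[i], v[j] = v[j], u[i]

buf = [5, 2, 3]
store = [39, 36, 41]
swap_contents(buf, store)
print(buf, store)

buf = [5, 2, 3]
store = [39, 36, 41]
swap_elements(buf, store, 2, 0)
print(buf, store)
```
[5, 2, 3] [39, 36, 41]
[5, 2, 39] [3, 36, 41]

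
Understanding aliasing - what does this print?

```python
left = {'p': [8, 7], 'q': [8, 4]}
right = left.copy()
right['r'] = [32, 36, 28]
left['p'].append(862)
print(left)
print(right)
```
{'p': [8, 7, 862], 'q': [8, 4]}
{'p': [8, 7, 862], 'q': [8, 4], 'r': [32, 36, 28]}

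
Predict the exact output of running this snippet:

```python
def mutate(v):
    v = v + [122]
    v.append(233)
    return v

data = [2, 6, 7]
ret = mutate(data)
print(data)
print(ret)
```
[2, 6, 7]
[2, 6, 7, 122, 233]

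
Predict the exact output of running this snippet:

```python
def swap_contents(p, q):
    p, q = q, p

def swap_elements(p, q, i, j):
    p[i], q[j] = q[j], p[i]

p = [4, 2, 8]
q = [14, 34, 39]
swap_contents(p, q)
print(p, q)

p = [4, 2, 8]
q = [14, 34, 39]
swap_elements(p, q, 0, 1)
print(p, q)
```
[4, 2, 8] [14, 34, 39]
[34, 2, 8] [14, 4, 39]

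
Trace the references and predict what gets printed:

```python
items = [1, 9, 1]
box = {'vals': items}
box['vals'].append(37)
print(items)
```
[1, 9, 1, 37]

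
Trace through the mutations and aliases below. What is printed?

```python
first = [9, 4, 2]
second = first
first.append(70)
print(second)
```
[9, 4, 2, 70]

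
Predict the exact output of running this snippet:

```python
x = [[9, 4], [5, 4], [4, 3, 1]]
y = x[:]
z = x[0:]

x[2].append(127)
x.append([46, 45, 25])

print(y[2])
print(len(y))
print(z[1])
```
[4, 3, 1, 127]
3
[5, 4]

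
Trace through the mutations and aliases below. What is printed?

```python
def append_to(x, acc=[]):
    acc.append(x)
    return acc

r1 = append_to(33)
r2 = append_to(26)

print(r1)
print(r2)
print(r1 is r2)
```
[33, 26]
[33, 26]
True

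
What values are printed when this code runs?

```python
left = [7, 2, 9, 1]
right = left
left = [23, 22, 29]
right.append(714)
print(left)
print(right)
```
[23, 22, 29]
[7, 2, 9, 1, 714]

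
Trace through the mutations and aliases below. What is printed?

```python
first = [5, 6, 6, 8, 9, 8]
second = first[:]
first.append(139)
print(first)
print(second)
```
[5, 6, 6, 8, 9, 8, 139]
[5, 6, 6, 8, 9, 8]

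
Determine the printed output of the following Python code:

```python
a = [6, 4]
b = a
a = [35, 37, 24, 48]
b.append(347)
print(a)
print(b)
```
[35, 37, 24, 48]
[6, 4, 347]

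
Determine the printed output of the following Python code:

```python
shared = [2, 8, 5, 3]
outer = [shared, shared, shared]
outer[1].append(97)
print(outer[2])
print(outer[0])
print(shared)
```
[2, 8, 5, 3, 97]
[2, 8, 5, 3, 97]
[2, 8, 5, 3, 97]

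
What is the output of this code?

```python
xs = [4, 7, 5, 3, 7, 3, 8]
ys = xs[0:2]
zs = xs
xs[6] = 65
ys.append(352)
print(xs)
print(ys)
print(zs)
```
[4, 7, 5, 3, 7, 3, 65]
[4, 7, 352]
[4, 7, 5, 3, 7, 3, 65]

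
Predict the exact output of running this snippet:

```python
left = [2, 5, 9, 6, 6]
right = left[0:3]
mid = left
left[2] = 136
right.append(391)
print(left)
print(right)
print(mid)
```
[2, 5, 136, 6, 6]
[2, 5, 9, 391]
[2, 5, 136, 6, 6]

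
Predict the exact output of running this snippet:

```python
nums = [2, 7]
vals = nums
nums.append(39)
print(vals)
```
[2, 7, 39]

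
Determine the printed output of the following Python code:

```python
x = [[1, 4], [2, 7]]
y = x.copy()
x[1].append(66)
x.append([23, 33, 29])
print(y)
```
[[1, 4], [2, 7, 66]]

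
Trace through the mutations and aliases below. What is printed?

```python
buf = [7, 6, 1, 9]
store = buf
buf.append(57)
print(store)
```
[7, 6, 1, 9, 57]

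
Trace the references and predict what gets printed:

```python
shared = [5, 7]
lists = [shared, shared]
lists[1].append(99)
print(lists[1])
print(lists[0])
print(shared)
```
[5, 7, 99]
[5, 7, 99]
[5, 7, 99]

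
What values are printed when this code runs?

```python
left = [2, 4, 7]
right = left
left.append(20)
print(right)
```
[2, 4, 7, 20]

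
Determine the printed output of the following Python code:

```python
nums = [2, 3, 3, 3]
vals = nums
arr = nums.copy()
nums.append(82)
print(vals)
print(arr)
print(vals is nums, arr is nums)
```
[2, 3, 3, 3, 82]
[2, 3, 3, 3]
True False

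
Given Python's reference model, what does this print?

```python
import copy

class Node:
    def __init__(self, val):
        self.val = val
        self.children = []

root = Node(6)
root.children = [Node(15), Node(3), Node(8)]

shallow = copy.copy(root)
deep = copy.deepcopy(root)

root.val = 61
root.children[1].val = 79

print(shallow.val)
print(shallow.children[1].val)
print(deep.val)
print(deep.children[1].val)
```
6
79
6
3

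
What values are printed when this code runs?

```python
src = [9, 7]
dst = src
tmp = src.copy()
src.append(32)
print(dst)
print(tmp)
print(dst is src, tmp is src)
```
[9, 7, 32]
[9, 7]
True False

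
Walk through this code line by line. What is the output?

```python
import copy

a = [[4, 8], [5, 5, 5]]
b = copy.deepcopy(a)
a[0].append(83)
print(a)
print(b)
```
[[4, 8, 83], [5, 5, 5]]
[[4, 8], [5, 5, 5]]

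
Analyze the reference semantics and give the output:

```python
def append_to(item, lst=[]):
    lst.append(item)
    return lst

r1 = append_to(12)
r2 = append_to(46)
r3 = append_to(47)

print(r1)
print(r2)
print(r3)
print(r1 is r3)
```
[12, 46, 47]
[12, 46, 47]
[12, 46, 47]
True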